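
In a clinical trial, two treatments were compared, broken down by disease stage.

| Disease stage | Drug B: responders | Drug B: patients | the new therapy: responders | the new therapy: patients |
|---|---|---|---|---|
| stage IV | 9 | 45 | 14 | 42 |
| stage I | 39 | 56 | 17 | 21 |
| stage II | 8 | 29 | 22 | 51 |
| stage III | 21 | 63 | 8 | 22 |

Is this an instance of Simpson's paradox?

Stage IV: Drug B 9/45 = 20.0%, the new therapy 14/42 = 33.3% → the new therapy
Stage I: Drug B 39/56 = 69.6%, the new therapy 17/21 = 81.0% → the new therapy
Stage II: Drug B 8/29 = 27.6%, the new therapy 22/51 = 43.1% → the new therapy
Stage III: Drug B 21/63 = 33.3%, the new therapy 8/22 = 36.4% → the new therapy
Overall: Drug B 77/193 = 39.9%, the new therapy 61/136 = 44.9% → the new therapy
The new therapy wins overall and in every disease group — no reversal.

No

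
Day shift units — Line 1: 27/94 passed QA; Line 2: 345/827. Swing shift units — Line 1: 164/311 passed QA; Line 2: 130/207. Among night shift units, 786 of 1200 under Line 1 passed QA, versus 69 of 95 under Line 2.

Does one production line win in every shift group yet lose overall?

Yes

Day shift: Line 1 27/94 = 28.7%, Line 2 345/827 = 41.7% → Line 2
Swing shift: Line 1 164/311 = 52.7%, Line 2 130/207 = 62.8% → Line 2
Night shift: Line 1 786/1200 = 65.5%, Line 2 69/95 = 72.6% → Line 2
Overall: Line 1 977/1605 = 60.9%, Line 2 544/1129 = 48.2% → Line 1
Line 2 wins each shift group but Line 1 wins overall — the comparison reverses. Line 2's units skew toward day shift, which has a lower base rate.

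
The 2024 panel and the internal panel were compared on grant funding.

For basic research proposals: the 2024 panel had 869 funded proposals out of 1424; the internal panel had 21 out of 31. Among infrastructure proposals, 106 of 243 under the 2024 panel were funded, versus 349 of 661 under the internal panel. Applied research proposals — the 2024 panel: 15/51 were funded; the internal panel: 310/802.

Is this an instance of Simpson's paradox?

Yes

Basic research: the 2024 panel 869/1424 = 61.0%, the internal panel 21/31 = 67.7% → the internal panel
Infrastructure: the 2024 panel 106/243 = 43.6%, the internal panel 349/661 = 52.8% → the internal panel
Applied research: the 2024 panel 15/51 = 29.4%, the internal panel 310/802 = 38.7% → the internal panel
Overall: the 2024 panel 990/1718 = 57.6%, the internal panel 680/1494 = 45.5% → the 2024 panel
The internal panel wins each proposal group but the 2024 panel wins overall — the comparison reverses. The internal panel's proposals skew toward applied research, which has a lower base rate.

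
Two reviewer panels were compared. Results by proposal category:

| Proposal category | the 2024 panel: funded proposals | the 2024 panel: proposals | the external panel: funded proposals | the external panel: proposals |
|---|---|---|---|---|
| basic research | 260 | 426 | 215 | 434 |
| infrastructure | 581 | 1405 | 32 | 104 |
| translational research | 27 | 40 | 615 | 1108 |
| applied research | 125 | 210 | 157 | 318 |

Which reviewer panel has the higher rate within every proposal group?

Basic research: the 2024 panel 260/426 = 61.0%, the external panel 215/434 = 49.5% → the 2024 panel
Infrastructure: the 2024 panel 581/1405 = 41.4%, the external panel 32/104 = 30.8% → the 2024 panel
Translational research: the 2024 panel 27/40 = 67.5%, the external panel 615/1108 = 55.5% → the 2024 panel
Applied research: the 2024 panel 125/210 = 59.5%, the external panel 157/318 = 49.4% → the 2024 panel
The 2024 panel has the higher rate in all 4 groups.

the 2024 panel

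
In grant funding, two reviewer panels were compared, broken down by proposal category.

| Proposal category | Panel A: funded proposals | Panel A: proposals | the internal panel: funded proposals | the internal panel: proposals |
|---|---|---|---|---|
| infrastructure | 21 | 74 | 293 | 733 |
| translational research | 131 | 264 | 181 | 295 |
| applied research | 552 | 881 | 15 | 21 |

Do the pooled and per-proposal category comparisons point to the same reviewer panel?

Infrastructure: Panel A 21/74 = 28.4%, the internal panel 293/733 = 40.0% → the internal panel
Translational research: Panel A 131/264 = 49.6%, the internal panel 181/295 = 61.4% → the internal panel
Applied research: Panel A 552/881 = 62.7%, the internal panel 15/21 = 71.4% → the internal panel
Overall: Panel A 704/1219 = 57.8%, the internal panel 489/1049 = 46.6% → Panel A
The internal panel wins each proposal group but Panel A wins overall — the comparison reverses. The internal panel's proposals skew toward infrastructure, which has a lower base rate.

No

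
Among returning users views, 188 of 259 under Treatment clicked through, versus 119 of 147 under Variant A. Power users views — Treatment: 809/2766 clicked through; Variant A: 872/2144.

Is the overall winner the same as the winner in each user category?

Yes

Returning users: Treatment 188/259 = 72.6%, Variant A 119/147 = 81.0% → Variant A
Power users: Treatment 809/2766 = 29.2%, Variant A 872/2144 = 40.7% → Variant A
Overall: Treatment 997/3025 = 33.0%, Variant A 991/2291 = 43.3% → Variant A
Variant A wins overall and in every user group — no reversal.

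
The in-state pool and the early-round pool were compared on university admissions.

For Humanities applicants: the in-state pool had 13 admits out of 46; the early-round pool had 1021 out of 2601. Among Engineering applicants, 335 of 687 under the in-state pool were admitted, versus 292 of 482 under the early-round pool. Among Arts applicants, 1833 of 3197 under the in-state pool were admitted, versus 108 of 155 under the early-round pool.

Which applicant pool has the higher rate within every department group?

Humanities: the in-state pool 13/46 = 28.3%, the early-round pool 1021/2601 = 39.3% → the early-round pool
Engineering: the in-state pool 335/687 = 48.8%, the early-round pool 292/482 = 60.6% → the early-round pool
Arts: the in-state pool 1833/3197 = 57.3%, the early-round pool 108/155 = 69.7% → the early-round pool
The early-round pool has the higher rate in all 3 groups.

the early-round pool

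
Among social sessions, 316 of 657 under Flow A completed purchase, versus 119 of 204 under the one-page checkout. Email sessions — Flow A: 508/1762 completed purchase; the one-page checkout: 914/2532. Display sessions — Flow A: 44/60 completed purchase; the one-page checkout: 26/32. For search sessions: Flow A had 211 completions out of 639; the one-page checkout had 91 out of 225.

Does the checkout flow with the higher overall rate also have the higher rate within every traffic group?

Yes

Social: Flow A 316/657 = 48.1%, the one-page checkout 119/204 = 58.3% → the one-page checkout
Email: Flow A 508/1762 = 28.8%, the one-page checkout 914/2532 = 36.1% → the one-page checkout
Display: Flow A 44/60 = 73.3%, the one-page checkout 26/32 = 81.2% → the one-page checkout
Search: Flow A 211/639 = 33.0%, the one-page checkout 91/225 = 40.4% → the one-page checkout
Overall: Flow A 1079/3118 = 34.6%, the one-page checkout 1150/2993 = 38.4% → the one-page checkout
The one-page checkout wins overall and in every traffic group — no reversal.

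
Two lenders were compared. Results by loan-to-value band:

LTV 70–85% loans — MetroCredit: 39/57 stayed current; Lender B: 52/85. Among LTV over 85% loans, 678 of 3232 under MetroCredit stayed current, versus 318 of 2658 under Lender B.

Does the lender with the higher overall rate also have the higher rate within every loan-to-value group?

LTV 70–85%: MetroCredit 39/57 = 68.4%, Lender B 52/85 = 61.2% → MetroCredit
LTV over 85%: MetroCredit 678/3232 = 21.0%, Lender B 318/2658 = 12.0% → MetroCredit
Overall: MetroCredit 717/3289 = 21.8%, Lender B 370/2743 = 13.5% → MetroCredit
MetroCredit wins overall and in every loan-to-value group — no reversal.

Yes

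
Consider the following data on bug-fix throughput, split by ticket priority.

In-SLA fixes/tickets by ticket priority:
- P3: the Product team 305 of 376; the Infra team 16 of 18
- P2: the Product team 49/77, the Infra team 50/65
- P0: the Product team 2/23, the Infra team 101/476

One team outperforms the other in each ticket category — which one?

the Infra team

P3: the Product team 305/376 = 81.1%, the Infra team 16/18 = 88.9% → the Infra team
P2: the Product team 49/77 = 63.6%, the Infra team 50/65 = 76.9% → the Infra team
P0: the Product team 2/23 = 8.7%, the Infra team 101/476 = 21.2% → the Infra team
The Infra team has the higher rate in all 3 groups.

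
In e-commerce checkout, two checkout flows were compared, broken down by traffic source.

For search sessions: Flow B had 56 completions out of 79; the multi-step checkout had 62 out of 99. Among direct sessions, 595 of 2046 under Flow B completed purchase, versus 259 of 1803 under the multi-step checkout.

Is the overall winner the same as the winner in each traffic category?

Search: Flow B 56/79 = 70.9%, the multi-step checkout 62/99 = 62.6% → Flow B
Direct: Flow B 595/2046 = 29.1%, the multi-step checkout 259/1803 = 14.4% → Flow B
Overall: Flow B 651/2125 = 30.6%, the multi-step checkout 321/1902 = 16.9% → Flow B
Flow B wins overall and in every traffic group — no reversal.

Yes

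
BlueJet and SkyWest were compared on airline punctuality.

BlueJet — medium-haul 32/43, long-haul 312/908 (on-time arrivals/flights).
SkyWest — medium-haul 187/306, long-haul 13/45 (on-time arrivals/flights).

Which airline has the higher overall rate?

Medium-haul: BlueJet 32/43 = 74.4%, SkyWest 187/306 = 61.1% → BlueJet
Long-haul: BlueJet 312/908 = 34.4%, SkyWest 13/45 = 28.9% → BlueJet
Overall: BlueJet 344/951 = 36.2%, SkyWest 200/351 = 57.0% → SkyWest
(BlueJet wins every route group but SkyWest wins overall — BlueJet's flights skew toward the low-rate long-haul group.)

SkyWest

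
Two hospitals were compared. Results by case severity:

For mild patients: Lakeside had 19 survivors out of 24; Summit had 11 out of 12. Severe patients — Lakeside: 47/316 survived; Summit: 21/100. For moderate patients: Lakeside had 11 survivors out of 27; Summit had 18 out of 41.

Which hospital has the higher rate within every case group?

Summit

Mild: Lakeside 19/24 = 79.2%, Summit 11/12 = 91.7% → Summit
Severe: Lakeside 47/316 = 14.9%, Summit 21/100 = 21.0% → Summit
Moderate: Lakeside 11/27 = 40.7%, Summit 18/41 = 43.9% → Summit
Summit has the higher rate in all 3 groups.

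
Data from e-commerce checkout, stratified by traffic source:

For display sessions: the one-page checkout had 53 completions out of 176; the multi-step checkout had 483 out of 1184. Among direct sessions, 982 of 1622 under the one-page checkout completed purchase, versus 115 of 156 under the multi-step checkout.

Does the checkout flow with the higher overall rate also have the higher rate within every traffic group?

No

Display: the one-page checkout 53/176 = 30.1%, the multi-step checkout 483/1184 = 40.8% → the multi-step checkout
Direct: the one-page checkout 982/1622 = 60.5%, the multi-step checkout 115/156 = 73.7% → the multi-step checkout
Overall: the one-page checkout 1035/1798 = 57.6%, the multi-step checkout 598/1340 = 44.6% → the one-page checkout
The multi-step checkout wins each traffic group but the one-page checkout wins overall — the comparison reverses. The multi-step checkout's sessions skew toward display, which has a lower base rate.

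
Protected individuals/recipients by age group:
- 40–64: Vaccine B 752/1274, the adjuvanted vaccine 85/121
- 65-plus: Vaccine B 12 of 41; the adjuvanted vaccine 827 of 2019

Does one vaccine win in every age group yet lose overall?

Yes

40–64: Vaccine B 752/1274 = 59.0%, the adjuvanted vaccine 85/121 = 70.2% → the adjuvanted vaccine
65-plus: Vaccine B 12/41 = 29.3%, the adjuvanted vaccine 827/2019 = 41.0% → the adjuvanted vaccine
Overall: Vaccine B 764/1315 = 58.1%, the adjuvanted vaccine 912/2140 = 42.6% → Vaccine B
The adjuvanted vaccine wins each age group but Vaccine B wins overall — the comparison reverses. The adjuvanted vaccine's recipients skew toward 65-plus, which has a lower base rate.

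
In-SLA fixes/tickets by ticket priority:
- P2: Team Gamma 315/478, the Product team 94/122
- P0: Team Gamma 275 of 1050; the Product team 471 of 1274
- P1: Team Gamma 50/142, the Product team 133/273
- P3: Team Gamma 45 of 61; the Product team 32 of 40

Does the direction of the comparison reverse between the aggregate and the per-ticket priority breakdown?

No

P2: Team Gamma 315/478 = 65.9%, the Product team 94/122 = 77.0% → the Product team
P0: Team Gamma 275/1050 = 26.2%, the Product team 471/1274 = 37.0% → the Product team
P1: Team Gamma 50/142 = 35.2%, the Product team 133/273 = 48.7% → the Product team
P3: Team Gamma 45/61 = 73.8%, the Product team 32/40 = 80.0% → the Product team
Overall: Team Gamma 685/1731 = 39.6%, the Product team 730/1709 = 42.7% → the Product team
The Product team wins overall and in every ticket group — no reversal.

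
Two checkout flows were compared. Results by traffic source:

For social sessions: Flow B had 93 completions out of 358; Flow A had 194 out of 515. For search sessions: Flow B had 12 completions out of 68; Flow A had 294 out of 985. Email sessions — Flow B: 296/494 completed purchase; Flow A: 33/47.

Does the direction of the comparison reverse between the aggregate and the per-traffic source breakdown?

Social: Flow B 93/358 = 26.0%, Flow A 194/515 = 37.7% → Flow A
Search: Flow B 12/68 = 17.6%, Flow A 294/985 = 29.8% → Flow A
Email: Flow B 296/494 = 59.9%, Flow A 33/47 = 70.2% → Flow A
Overall: Flow B 401/920 = 43.6%, Flow A 521/1547 = 33.7% → Flow B
Flow A wins each traffic group but Flow B wins overall — the comparison reverses. Flow A's sessions skew toward search, which has a lower base rate.

Yes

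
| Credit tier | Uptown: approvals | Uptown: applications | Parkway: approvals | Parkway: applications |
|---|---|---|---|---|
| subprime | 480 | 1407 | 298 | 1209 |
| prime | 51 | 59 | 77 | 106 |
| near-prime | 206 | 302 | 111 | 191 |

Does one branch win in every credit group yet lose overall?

No

Subprime: Uptown 480/1407 = 34.1%, Parkway 298/1209 = 24.6% → Uptown
Prime: Uptown 51/59 = 86.4%, Parkway 77/106 = 72.6% → Uptown
Near-prime: Uptown 206/302 = 68.2%, Parkway 111/191 = 58.1% → Uptown
Overall: Uptown 737/1768 = 41.7%, Parkway 486/1506 = 32.3% → Uptown
Uptown wins overall and in every credit group — no reversal.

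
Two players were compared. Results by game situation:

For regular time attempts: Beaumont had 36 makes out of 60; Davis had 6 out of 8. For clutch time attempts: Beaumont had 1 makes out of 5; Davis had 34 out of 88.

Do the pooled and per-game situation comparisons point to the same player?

No

Regular time: Beaumont 36/60 = 60.0%, Davis 6/8 = 75.0% → Davis
Clutch time: Beaumont 1/5 = 20.0%, Davis 34/88 = 38.6% → Davis
Overall: Beaumont 37/65 = 56.9%, Davis 40/96 = 41.7% → Beaumont
Davis wins each game group but Beaumont wins overall — the comparison reverses. Davis's attempts skew toward clutch time, which has a lower base rate.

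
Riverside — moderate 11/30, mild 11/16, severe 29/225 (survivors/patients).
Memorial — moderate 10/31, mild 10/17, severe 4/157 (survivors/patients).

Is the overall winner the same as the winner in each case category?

Moderate: Riverside 11/30 = 36.7%, Memorial 10/31 = 32.3% → Riverside
Mild: Riverside 11/16 = 68.8%, Memorial 10/17 = 58.8% → Riverside
Severe: Riverside 29/225 = 12.9%, Memorial 4/157 = 2.5% → Riverside
Overall: Riverside 51/271 = 18.8%, Memorial 24/205 = 11.7% → Riverside
Riverside wins overall and in every case group — no reversal.

Yes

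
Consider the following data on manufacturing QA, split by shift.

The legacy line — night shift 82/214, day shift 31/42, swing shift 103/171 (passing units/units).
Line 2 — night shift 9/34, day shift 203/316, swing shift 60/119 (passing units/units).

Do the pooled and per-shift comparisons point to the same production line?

No

Night shift: the legacy line 82/214 = 38.3%, Line 2 9/34 = 26.5% → the legacy line
Day shift: the legacy line 31/42 = 73.8%, Line 2 203/316 = 64.2% → the legacy line
Swing shift: the legacy line 103/171 = 60.2%, Line 2 60/119 = 50.4% → the legacy line
Overall: the legacy line 216/427 = 50.6%, Line 2 272/469 = 58.0% → Line 2
The legacy line wins each shift group but Line 2 wins overall — the comparison reverses. The legacy line's units skew toward night shift, which has a lower base rate.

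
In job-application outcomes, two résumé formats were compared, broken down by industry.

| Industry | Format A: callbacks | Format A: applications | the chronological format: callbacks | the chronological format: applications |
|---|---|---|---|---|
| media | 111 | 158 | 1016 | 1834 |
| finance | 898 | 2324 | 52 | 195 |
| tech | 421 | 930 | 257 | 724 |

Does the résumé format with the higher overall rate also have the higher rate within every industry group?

No

Media: Format A 111/158 = 70.3%, the chronological format 1016/1834 = 55.4% → Format A
Finance: Format A 898/2324 = 38.6%, the chronological format 52/195 = 26.7% → Format A
Tech: Format A 421/930 = 45.3%, the chronological format 257/724 = 35.5% → Format A
Overall: Format A 1430/3412 = 41.9%, the chronological format 1325/2753 = 48.1% → the chronological format
Format A wins each industry group but the chronological format wins overall — the comparison reverses. Format A's applications skew toward finance, which has a lower base rate.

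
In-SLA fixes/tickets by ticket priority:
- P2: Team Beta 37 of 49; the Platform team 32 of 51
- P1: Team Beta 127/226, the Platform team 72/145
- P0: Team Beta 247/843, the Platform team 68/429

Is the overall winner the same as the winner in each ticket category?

Yes

P2: Team Beta 37/49 = 75.5%, the Platform team 32/51 = 62.7% → Team Beta
P1: Team Beta 127/226 = 56.2%, the Platform team 72/145 = 49.7% → Team Beta
P0: Team Beta 247/843 = 29.3%, the Platform team 68/429 = 15.9% → Team Beta
Overall: Team Beta 411/1118 = 36.8%, the Platform team 172/625 = 27.5% → Team Beta
Team Beta wins overall and in every ticket group — no reversal.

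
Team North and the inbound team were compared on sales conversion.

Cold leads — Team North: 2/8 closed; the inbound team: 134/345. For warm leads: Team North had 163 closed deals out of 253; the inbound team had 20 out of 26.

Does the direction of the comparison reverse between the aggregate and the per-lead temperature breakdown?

Yes

Cold: Team North 2/8 = 25.0%, the inbound team 134/345 = 38.8% → the inbound team
Warm: Team North 163/253 = 64.4%, the inbound team 20/26 = 76.9% → the inbound team
Overall: Team North 165/261 = 63.2%, the inbound team 154/371 = 41.5% → Team North
The inbound team wins each lead group but Team North wins overall — the comparison reverses. The inbound team's leads skew toward cold, which has a lower base rate.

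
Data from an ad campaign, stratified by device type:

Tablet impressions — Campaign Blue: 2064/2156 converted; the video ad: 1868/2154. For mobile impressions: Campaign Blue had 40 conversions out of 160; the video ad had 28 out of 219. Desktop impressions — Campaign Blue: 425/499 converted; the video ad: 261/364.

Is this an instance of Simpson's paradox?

No

Tablet: Campaign Blue 2064/2156 = 95.7%, the video ad 1868/2154 = 86.7% → Campaign Blue
Mobile: Campaign Blue 40/160 = 25.0%, the video ad 28/219 = 12.8% → Campaign Blue
Desktop: Campaign Blue 425/499 = 85.2%, the video ad 261/364 = 71.7% → Campaign Blue
Overall: Campaign Blue 2529/2815 = 89.8%, the video ad 2157/2737 = 78.8% → Campaign Blue
Campaign Blue wins overall and in every device group — no reversal.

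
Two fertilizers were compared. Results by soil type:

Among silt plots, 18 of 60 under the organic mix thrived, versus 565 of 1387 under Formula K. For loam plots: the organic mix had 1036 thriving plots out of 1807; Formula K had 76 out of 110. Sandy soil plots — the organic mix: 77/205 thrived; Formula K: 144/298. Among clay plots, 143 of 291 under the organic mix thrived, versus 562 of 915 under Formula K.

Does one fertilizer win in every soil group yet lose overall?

Silt: the organic mix 18/60 = 30.0%, Formula K 565/1387 = 40.7% → Formula K
Loam: the organic mix 1036/1807 = 57.3%, Formula K 76/110 = 69.1% → Formula K
Sandy soil: the organic mix 77/205 = 37.6%, Formula K 144/298 = 48.3% → Formula K
Clay: the organic mix 143/291 = 49.1%, Formula K 562/915 = 61.4% → Formula K
Overall: the organic mix 1274/2363 = 53.9%, Formula K 1347/2710 = 49.7% → the organic mix
Formula K wins each soil group but the organic mix wins overall — the comparison reverses. Formula K's plots skew toward silt, which has a lower base rate.

Yes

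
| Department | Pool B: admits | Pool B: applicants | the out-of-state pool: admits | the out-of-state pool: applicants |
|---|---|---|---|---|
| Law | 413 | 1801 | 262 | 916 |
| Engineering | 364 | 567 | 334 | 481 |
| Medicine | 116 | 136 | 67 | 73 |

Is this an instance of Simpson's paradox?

Law: Pool B 413/1801 = 22.9%, the out-of-state pool 262/916 = 28.6% → the out-of-state pool
Engineering: Pool B 364/567 = 64.2%, the out-of-state pool 334/481 = 69.4% → the out-of-state pool
Medicine: Pool B 116/136 = 85.3%, the out-of-state pool 67/73 = 91.8% → the out-of-state pool
Overall: Pool B 893/2504 = 35.7%, the out-of-state pool 663/1470 = 45.1% → the out-of-state pool
The out-of-state pool wins overall and in every department group — no reversal.

No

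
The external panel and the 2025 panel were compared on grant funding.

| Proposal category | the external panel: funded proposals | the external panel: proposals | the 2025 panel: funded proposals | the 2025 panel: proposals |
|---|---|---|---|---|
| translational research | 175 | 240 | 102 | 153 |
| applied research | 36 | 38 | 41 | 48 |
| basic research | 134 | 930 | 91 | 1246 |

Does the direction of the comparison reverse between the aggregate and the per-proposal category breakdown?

Translational research: the external panel 175/240 = 72.9%, the 2025 panel 102/153 = 66.7% → the external panel
Applied research: the external panel 36/38 = 94.7%, the 2025 panel 41/48 = 85.4% → the external panel
Basic research: the external panel 134/930 = 14.4%, the 2025 panel 91/1246 = 7.3% → the external panel
Overall: the external panel 345/1208 = 28.6%, the 2025 panel 234/1447 = 16.2% → the external panel
The external panel wins overall and in every proposal group — no reversal.

No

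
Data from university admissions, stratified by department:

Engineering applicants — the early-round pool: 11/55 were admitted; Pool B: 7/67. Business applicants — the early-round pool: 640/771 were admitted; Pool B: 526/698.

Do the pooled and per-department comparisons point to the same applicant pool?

Engineering: the early-round pool 11/55 = 20.0%, Pool B 7/67 = 10.4% → the early-round pool
Business: the early-round pool 640/771 = 83.0%, Pool B 526/698 = 75.4% → the early-round pool
Overall: the early-round pool 651/826 = 78.8%, Pool B 533/765 = 69.7% → the early-round pool
The early-round pool wins overall and in every department group — no reversal.

Yes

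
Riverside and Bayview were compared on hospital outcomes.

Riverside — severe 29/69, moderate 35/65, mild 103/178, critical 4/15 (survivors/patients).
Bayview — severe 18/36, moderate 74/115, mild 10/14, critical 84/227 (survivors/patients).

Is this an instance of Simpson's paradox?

Yes

Severe: Riverside 29/69 = 42.0%, Bayview 18/36 = 50.0% → Bayview
Moderate: Riverside 35/65 = 53.8%, Bayview 74/115 = 64.3% → Bayview
Mild: Riverside 103/178 = 57.9%, Bayview 10/14 = 71.4% → Bayview
Critical: Riverside 4/15 = 26.7%, Bayview 84/227 = 37.0% → Bayview
Overall: Riverside 171/327 = 52.3%, Bayview 186/392 = 47.4% → Riverside
Bayview wins each case group but Riverside wins overall — the comparison reverses. Bayview's patients skew toward critical, which has a lower base rate.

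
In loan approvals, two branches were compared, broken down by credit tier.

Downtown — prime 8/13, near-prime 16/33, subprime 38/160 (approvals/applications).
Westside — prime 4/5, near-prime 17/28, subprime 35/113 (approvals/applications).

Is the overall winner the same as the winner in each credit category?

Yes

Prime: Downtown 8/13 = 61.5%, Westside 4/5 = 80.0% → Westside
Near-prime: Downtown 16/33 = 48.5%, Westside 17/28 = 60.7% → Westside
Subprime: Downtown 38/160 = 23.8%, Westside 35/113 = 31.0% → Westside
Overall: Downtown 62/206 = 30.1%, Westside 56/146 = 38.4% → Westside
Westside wins overall and in every credit group — no reversal.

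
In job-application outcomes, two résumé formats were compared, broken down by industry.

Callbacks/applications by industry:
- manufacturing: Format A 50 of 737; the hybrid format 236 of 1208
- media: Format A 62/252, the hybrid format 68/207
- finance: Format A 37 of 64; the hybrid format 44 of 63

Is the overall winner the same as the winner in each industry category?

Yes

Manufacturing: Format A 50/737 = 6.8%, the hybrid format 236/1208 = 19.5% → the hybrid format
Media: Format A 62/252 = 24.6%, the hybrid format 68/207 = 32.9% → the hybrid format
Finance: Format A 37/64 = 57.8%, the hybrid format 44/63 = 69.8% → the hybrid format
Overall: Format A 149/1053 = 14.2%, the hybrid format 348/1478 = 23.5% → the hybrid format
The hybrid format wins overall and in every industry group — no reversal.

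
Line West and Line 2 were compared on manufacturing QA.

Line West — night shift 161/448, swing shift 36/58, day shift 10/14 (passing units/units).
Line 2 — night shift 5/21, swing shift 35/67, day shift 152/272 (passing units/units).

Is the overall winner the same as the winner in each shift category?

No

Night shift: Line West 161/448 = 35.9%, Line 2 5/21 = 23.8% → Line West
Swing shift: Line West 36/58 = 62.1%, Line 2 35/67 = 52.2% → Line West
Day shift: Line West 10/14 = 71.4%, Line 2 152/272 = 55.9% → Line West
Overall: Line West 207/520 = 39.8%, Line 2 192/360 = 53.3% → Line 2
Line West wins each shift group but Line 2 wins overall — the comparison reverses. Line West's units skew toward night shift, which has a lower base rate.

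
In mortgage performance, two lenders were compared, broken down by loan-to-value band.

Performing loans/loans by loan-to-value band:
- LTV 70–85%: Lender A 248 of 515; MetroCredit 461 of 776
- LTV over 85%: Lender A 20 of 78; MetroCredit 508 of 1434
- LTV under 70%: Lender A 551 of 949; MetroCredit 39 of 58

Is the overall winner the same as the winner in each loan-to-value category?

No

LTV 70–85%: Lender A 248/515 = 48.2%, MetroCredit 461/776 = 59.4% → MetroCredit
LTV over 85%: Lender A 20/78 = 25.6%, MetroCredit 508/1434 = 35.4% → MetroCredit
LTV under 70%: Lender A 551/949 = 58.1%, MetroCredit 39/58 = 67.2% → MetroCredit
Overall: Lender A 819/1542 = 53.1%, MetroCredit 1008/2268 = 44.4% → Lender A
MetroCredit wins each loan-to-value group but Lender A wins overall — the comparison reverses. MetroCredit's loans skew toward LTV over 85%, which has a lower base rate.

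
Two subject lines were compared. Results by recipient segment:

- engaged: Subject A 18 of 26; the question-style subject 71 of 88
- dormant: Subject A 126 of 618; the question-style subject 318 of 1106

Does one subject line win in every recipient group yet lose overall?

Engaged: Subject A 18/26 = 69.2%, the question-style subject 71/88 = 80.7% → the question-style subject
Dormant: Subject A 126/618 = 20.4%, the question-style subject 318/1106 = 28.8% → the question-style subject
Overall: Subject A 144/644 = 22.4%, the question-style subject 389/1194 = 32.6% → the question-style subject
The question-style subject wins overall and in every recipient group — no reversal.

No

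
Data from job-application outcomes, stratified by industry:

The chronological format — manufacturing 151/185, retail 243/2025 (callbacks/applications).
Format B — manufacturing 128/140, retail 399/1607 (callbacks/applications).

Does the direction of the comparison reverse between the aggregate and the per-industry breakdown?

Manufacturing: the chronological format 151/185 = 81.6%, Format B 128/140 = 91.4% → Format B
Retail: the chronological format 243/2025 = 12.0%, Format B 399/1607 = 24.8% → Format B
Overall: the chronological format 394/2210 = 17.8%, Format B 527/1747 = 30.2% → Format B
Format B wins overall and in every industry group — no reversal.

No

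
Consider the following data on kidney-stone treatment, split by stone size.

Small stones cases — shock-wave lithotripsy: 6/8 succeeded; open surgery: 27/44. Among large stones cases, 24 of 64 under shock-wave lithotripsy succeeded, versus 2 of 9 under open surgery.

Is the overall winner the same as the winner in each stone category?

No

Small stones: shock-wave lithotripsy 6/8 = 75.0%, open surgery 27/44 = 61.4% → shock-wave lithotripsy
Large stones: shock-wave lithotripsy 24/64 = 37.5%, open surgery 2/9 = 22.2% → shock-wave lithotripsy
Overall: shock-wave lithotripsy 30/72 = 41.7%, open surgery 29/53 = 54.7% → open surgery
Shock-wave lithotripsy wins each stone group but open surgery wins overall — the comparison reverses. Shock-wave lithotripsy's cases skew toward large stones, which has a lower base rate.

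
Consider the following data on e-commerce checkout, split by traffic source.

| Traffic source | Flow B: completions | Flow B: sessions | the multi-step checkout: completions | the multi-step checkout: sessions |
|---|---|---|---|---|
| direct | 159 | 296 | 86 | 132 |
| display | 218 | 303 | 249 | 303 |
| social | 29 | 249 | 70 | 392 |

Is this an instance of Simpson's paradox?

No

Direct: Flow B 159/296 = 53.7%, the multi-step checkout 86/132 = 65.2% → the multi-step checkout
Display: Flow B 218/303 = 71.9%, the multi-step checkout 249/303 = 82.2% → the multi-step checkout
Social: Flow B 29/249 = 11.6%, the multi-step checkout 70/392 = 17.9% → the multi-step checkout
Overall: Flow B 406/848 = 47.9%, the multi-step checkout 405/827 = 49.0% → the multi-step checkout
The multi-step checkout wins overall and in every traffic group — no reversal.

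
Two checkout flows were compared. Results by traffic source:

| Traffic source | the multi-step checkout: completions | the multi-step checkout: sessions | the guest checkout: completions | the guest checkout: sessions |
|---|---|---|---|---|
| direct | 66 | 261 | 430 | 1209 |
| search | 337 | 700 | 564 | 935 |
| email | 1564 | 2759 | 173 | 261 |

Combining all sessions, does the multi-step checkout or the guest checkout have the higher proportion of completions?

the multi-step checkout

Direct: the multi-step checkout 66/261 = 25.3%, the guest checkout 430/1209 = 35.6% → the guest checkout
Search: the multi-step checkout 337/700 = 48.1%, the guest checkout 564/935 = 60.3% → the guest checkout
Email: the multi-step checkout 1564/2759 = 56.7%, the guest checkout 173/261 = 66.3% → the guest checkout
Overall: the multi-step checkout 1967/3720 = 52.9%, the guest checkout 1167/2405 = 48.5% → the multi-step checkout
(The guest checkout wins every traffic group but the multi-step checkout wins overall — the guest checkout's sessions skew toward the low-rate direct group.)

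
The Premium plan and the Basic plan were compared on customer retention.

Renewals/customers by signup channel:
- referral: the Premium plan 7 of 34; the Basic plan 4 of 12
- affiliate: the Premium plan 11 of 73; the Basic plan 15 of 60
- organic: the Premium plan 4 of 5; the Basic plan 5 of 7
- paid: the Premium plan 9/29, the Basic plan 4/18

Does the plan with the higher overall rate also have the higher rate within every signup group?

No

Referral: the Premium plan 7/34 = 20.6%, the Basic plan 4/12 = 33.3% → the Basic plan
Affiliate: the Premium plan 11/73 = 15.1%, the Basic plan 15/60 = 25.0% → the Basic plan
Organic: the Premium plan 4/5 = 80.0%, the Basic plan 5/7 = 71.4% → the Premium plan
Paid: the Premium plan 9/29 = 31.0%, the Basic plan 4/18 = 22.2% → the Premium plan
Overall: the Premium plan 31/141 = 22.0%, the Basic plan 28/97 = 28.9% → the Basic plan
Neither sweeps: the Premium plan wins 2 of 4 groups, the Basic plan wins 2. The Basic plan wins overall but not every group — no Simpson reversal.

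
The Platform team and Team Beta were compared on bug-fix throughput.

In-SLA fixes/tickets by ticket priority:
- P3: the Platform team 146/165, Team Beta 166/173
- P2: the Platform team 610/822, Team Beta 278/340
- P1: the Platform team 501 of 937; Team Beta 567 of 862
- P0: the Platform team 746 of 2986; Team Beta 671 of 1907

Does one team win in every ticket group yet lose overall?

No

P3: the Platform team 146/165 = 88.5%, Team Beta 166/173 = 96.0% → Team Beta
P2: the Platform team 610/822 = 74.2%, Team Beta 278/340 = 81.8% → Team Beta
P1: the Platform team 501/937 = 53.5%, Team Beta 567/862 = 65.8% → Team Beta
P0: the Platform team 746/2986 = 25.0%, Team Beta 671/1907 = 35.2% → Team Beta
Overall: the Platform team 2003/4910 = 40.8%, Team Beta 1682/3282 = 51.2% → Team Beta
Team Beta wins overall and in every ticket group — no reversal.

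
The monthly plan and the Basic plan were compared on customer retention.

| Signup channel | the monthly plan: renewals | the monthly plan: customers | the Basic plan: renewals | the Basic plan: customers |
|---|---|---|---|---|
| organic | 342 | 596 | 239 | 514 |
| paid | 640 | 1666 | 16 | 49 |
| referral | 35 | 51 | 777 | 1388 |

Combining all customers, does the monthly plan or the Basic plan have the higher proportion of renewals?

the Basic plan

Organic: the monthly plan 342/596 = 57.4%, the Basic plan 239/514 = 46.5% → the monthly plan
Paid: the monthly plan 640/1666 = 38.4%, the Basic plan 16/49 = 32.7% → the monthly plan
Referral: the monthly plan 35/51 = 68.6%, the Basic plan 777/1388 = 56.0% → the monthly plan
Overall: the monthly plan 1017/2313 = 44.0%, the Basic plan 1032/1951 = 52.9% → the Basic plan
(The monthly plan wins every signup group but the Basic plan wins overall — the monthly plan's customers skew toward the low-rate paid group.)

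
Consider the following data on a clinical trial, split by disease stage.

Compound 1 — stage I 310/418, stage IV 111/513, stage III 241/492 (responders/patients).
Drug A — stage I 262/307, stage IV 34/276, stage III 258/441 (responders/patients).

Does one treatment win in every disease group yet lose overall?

No

Stage I: Compound 1 310/418 = 74.2%, Drug A 262/307 = 85.3% → Drug A
Stage IV: Compound 1 111/513 = 21.6%, Drug A 34/276 = 12.3% → Compound 1
Stage III: Compound 1 241/492 = 49.0%, Drug A 258/441 = 58.5% → Drug A
Overall: Compound 1 662/1423 = 46.5%, Drug A 554/1024 = 54.1% → Drug A
Neither sweeps: Compound 1 wins 1 of 3 groups, Drug A wins 2. Drug A wins overall but not every group — no Simpson reversal.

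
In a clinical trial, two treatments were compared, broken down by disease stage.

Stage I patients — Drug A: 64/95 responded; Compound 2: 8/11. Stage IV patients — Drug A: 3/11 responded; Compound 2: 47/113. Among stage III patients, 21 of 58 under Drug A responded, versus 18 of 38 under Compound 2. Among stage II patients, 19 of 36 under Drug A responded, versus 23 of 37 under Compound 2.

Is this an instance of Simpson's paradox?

Stage I: Drug A 64/95 = 67.4%, Compound 2 8/11 = 72.7% → Compound 2
Stage IV: Drug A 3/11 = 27.3%, Compound 2 47/113 = 41.6% → Compound 2
Stage III: Drug A 21/58 = 36.2%, Compound 2 18/38 = 47.4% → Compound 2
Stage II: Drug A 19/36 = 52.8%, Compound 2 23/37 = 62.2% → Compound 2
Overall: Drug A 107/200 = 53.5%, Compound 2 96/199 = 48.2% → Drug A
Compound 2 wins each disease group but Drug A wins overall — the comparison reverses. Compound 2's patients skew toward stage IV, which has a lower base rate.

Yes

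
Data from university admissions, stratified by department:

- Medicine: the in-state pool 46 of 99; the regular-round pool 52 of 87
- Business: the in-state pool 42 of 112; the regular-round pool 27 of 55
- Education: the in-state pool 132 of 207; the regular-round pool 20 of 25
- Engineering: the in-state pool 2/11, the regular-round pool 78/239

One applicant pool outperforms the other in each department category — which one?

the regular-round pool

Medicine: the in-state pool 46/99 = 46.5%, the regular-round pool 52/87 = 59.8% → the regular-round pool
Business: the in-state pool 42/112 = 37.5%, the regular-round pool 27/55 = 49.1% → the regular-round pool
Education: the in-state pool 132/207 = 63.8%, the regular-round pool 20/25 = 80.0% → the regular-round pool
Engineering: the in-state pool 2/11 = 18.2%, the regular-round pool 78/239 = 32.6% → the regular-round pool
The regular-round pool has the higher rate in all 4 groups.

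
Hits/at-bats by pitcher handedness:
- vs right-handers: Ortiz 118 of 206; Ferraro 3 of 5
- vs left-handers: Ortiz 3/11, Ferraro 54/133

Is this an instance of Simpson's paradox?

Vs right-handers: Ortiz 118/206 = 57.3%, Ferraro 3/5 = 60.0% → Ferraro
Vs left-handers: Ortiz 3/11 = 27.3%, Ferraro 54/133 = 40.6% → Ferraro
Overall: Ortiz 121/217 = 55.8%, Ferraro 57/138 = 41.3% → Ortiz
Ferraro wins each pitcher group but Ortiz wins overall — the comparison reverses. Ferraro's at-bats skew toward vs left-handers, which has a lower base rate.

Yes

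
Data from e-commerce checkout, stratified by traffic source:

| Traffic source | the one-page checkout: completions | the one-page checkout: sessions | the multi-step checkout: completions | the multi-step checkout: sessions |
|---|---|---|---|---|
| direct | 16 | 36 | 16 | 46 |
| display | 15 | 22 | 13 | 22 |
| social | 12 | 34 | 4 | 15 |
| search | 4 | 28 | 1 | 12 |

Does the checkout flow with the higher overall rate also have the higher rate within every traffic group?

Direct: the one-page checkout 16/36 = 44.4%, the multi-step checkout 16/46 = 34.8% → the one-page checkout
Display: the one-page checkout 15/22 = 68.2%, the multi-step checkout 13/22 = 59.1% → the one-page checkout
Social: the one-page checkout 12/34 = 35.3%, the multi-step checkout 4/15 = 26.7% → the one-page checkout
Search: the one-page checkout 4/28 = 14.3%, the multi-step checkout 1/12 = 8.3% → the one-page checkout
Overall: the one-page checkout 47/120 = 39.2%, the multi-step checkout 34/95 = 35.8% → the one-page checkout
The one-page checkout wins overall and in every traffic group — no reversal.

Yes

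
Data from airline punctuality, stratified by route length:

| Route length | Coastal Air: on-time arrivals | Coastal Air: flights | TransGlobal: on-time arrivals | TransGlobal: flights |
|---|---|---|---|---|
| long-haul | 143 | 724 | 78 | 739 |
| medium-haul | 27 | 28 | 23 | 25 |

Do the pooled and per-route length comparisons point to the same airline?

Yes

Long-haul: Coastal Air 143/724 = 19.8%, TransGlobal 78/739 = 10.6% → Coastal Air
Medium-haul: Coastal Air 27/28 = 96.4%, TransGlobal 23/25 = 92.0% → Coastal Air
Overall: Coastal Air 170/752 = 22.6%, TransGlobal 101/764 = 13.2% → Coastal Air
Coastal Air wins overall and in every route group — no reversal.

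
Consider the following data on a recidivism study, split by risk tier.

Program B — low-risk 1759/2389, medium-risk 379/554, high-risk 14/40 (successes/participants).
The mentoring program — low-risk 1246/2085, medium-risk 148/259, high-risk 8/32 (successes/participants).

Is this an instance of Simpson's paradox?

No

Low-risk: Program B 1759/2389 = 73.6%, the mentoring program 1246/2085 = 59.8% → Program B
Medium-risk: Program B 379/554 = 68.4%, the mentoring program 148/259 = 57.1% → Program B
High-risk: Program B 14/40 = 35.0%, the mentoring program 8/32 = 25.0% → Program B
Overall: Program B 2152/2983 = 72.1%, the mentoring program 1402/2376 = 59.0% → Program B
Program B wins overall and in every risk group — no reversal.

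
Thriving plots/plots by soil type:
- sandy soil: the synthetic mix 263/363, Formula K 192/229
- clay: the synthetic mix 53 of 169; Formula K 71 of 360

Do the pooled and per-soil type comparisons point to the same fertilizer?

Sandy soil: the synthetic mix 263/363 = 72.5%, Formula K 192/229 = 83.8% → Formula K
Clay: the synthetic mix 53/169 = 31.4%, Formula K 71/360 = 19.7% → the synthetic mix
Overall: the synthetic mix 316/532 = 59.4%, Formula K 263/589 = 44.7% → the synthetic mix
Neither sweeps: the synthetic mix wins 1 of 2 groups, Formula K wins 1. The synthetic mix wins overall but not every group — no Simpson reversal.

No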